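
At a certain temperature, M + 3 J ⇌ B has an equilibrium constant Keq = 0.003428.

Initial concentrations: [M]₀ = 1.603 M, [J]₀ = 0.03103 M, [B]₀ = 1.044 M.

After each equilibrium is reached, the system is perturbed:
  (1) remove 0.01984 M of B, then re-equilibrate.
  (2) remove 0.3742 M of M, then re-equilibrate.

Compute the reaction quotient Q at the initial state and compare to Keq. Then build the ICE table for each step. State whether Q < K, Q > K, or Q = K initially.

Q₀ = 2.1798e+04 vs Keq = 0.003428 ⇒ Q>K, reverse
Step 1:
                   M          J          B
  init         1.603    0.03103      1.044
  Δ           0.8811      2.643    -0.8811
  eq           2.484      2.674     0.1629
  solve Keq expr → x = -0.8811; check Q = 0.003428
Then remove 0.01984 M of B.
Step 2:
                   M          J          B
  init         2.484      2.674      0.143
  Δ         -0.01237   -0.03712    0.01237
  eq           2.472      2.637     0.1554
  solve Keq expr → x = 0.01237; check Q = 0.003428
Then remove 0.3742 M of M.
Step 3:
                   M          J          B
  init         2.098      2.637     0.1554
  Δ          0.01544    0.04631   -0.01544
  eq           2.113      2.684       0.14
  solve Keq expr → x = -0.01544; check Q = 0.003428

Q₀ = 2.1798e+04; Q > K (proceeds reverse)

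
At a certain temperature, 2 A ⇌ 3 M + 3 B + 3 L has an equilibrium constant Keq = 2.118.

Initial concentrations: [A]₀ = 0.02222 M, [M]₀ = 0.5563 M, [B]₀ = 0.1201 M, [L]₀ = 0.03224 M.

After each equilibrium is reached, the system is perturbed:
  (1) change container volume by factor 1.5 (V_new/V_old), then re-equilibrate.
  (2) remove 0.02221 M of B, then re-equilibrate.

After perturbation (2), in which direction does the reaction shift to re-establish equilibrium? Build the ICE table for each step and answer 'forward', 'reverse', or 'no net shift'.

Direction: forward

Q₀ = 2.0242e-05 vs Keq = 2.118 ⇒ Q<K, forward
Step 1:
                    A           M           B           L
  init        0.02222      0.5563      0.1201     0.03224
  Δ          -0.02191     0.03287     0.03287     0.03287
  eq       3.0884e-04      0.5892       0.153     0.06511
  solve Keq expr → x = 0.01096; check Q = 2.118
Then change container volume by factor 1.5 (V_new/V_old).
Step 2:
                    A           M           B           L
  init     2.0589e-04      0.3928       0.102      0.0434
  Δ       -1.5546e-04  2.3319e-04  2.3319e-04  2.3319e-04
  eq       5.0429e-05       0.393      0.1022     0.04364
  solve Keq expr → x = 7.7731e-05; check Q = 2.118
Then remove 0.02221 M of B.
Step 3:
                    A           M           B           L
  init     5.0429e-05       0.393        0.08     0.04364
  Δ       -1.5463e-05  2.3194e-05  2.3194e-05  2.3194e-05
  eq       3.4967e-05       0.393     0.08002     0.04366
  solve Keq expr → x = 7.7314e-06; check Q = 2.118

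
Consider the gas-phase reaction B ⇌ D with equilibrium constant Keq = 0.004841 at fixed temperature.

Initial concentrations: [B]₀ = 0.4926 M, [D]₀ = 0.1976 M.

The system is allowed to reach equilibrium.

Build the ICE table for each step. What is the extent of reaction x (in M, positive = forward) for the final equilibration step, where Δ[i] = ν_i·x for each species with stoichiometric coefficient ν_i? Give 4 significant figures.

x = -0.1943 M

Q₀ = 0.4011 vs Keq = 0.004841 ⇒ Q>K, reverse
Step 1:
                    B           D
  I            0.4926      0.1976
  C            0.1943     -0.1943
  E            0.6869    0.003325
  solve Keq expr → x = -0.1943; check Q = 0.004841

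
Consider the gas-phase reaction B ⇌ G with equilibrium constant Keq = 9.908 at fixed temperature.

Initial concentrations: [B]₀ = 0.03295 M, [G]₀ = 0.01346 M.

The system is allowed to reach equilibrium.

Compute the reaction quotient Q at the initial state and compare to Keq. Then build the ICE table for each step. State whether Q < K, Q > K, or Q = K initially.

Q₀ = 0.4085; Q < K (proceeds forward)

Q₀ = 0.4085 vs Keq = 9.908 ⇒ Q<K, forward
Step 1:
                   B          G
  I          0.03295    0.01346
  C          -0.0287     0.0287
  E         0.004255    0.04216
  solve Keq expr → x = 0.0287; check Q = 9.908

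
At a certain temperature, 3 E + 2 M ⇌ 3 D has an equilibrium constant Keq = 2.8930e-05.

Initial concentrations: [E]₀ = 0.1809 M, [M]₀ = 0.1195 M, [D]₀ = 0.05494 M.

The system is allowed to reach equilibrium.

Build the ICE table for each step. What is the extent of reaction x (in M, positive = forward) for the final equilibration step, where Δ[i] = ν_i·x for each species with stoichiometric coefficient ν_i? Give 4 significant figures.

x = -0.01762 M

Q₀ = 1.962 vs Keq = 2.8930e-05 ⇒ Q>K, reverse
Step 1:
                   E          M          D
  I           0.1809     0.1195    0.05494
  C          0.05287    0.03525   -0.05287
  E           0.2338     0.1547   0.002069
  solve Keq expr → x = -0.01762; check Q = 2.8930e-05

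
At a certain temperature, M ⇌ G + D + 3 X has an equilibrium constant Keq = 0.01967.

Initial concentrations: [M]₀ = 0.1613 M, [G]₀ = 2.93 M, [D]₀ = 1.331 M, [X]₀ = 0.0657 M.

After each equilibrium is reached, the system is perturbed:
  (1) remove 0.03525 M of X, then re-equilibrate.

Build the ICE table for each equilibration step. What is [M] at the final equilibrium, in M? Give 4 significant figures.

Q₀ = 0.006857 vs Keq = 0.01967 ⇒ Q<K, forward
Step 1:
                   M          G          D          X
  I           0.1613       2.93      1.331     0.0657
  C        -0.008562   0.008562   0.008562    0.02569
  E           0.1527      2.939       1.34    0.09139
  solve Keq expr → x = 0.008562; check Q = 0.01967
Then remove 0.03525 M of X.
Step 2:
                   M          G          D          X
  I           0.1527      2.939       1.34    0.05614
  C         -0.01089    0.01089    0.01089    0.03267
  E           0.1418      2.949       1.35    0.08881
  solve Keq expr → x = 0.01089; check Q = 0.01967

[M]_eq = 0.1418 M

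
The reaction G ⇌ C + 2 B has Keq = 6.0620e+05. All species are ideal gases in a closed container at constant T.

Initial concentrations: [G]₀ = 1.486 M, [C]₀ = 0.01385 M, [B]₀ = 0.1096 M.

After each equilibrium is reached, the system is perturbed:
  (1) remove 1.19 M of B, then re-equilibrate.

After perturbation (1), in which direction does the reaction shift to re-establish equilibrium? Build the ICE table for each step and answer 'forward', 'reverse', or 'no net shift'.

Direction: forward

Q₀ = 1.1196e-04 vs Keq = 6.0620e+05 ⇒ Q<K, forward
Step 1:
                  G         C         B
  I           1.486   0.01385    0.1096
  C          -1.486     1.486     2.972
  E       2.3494e-05       1.5     3.082
  solve Keq expr → x = 1.486; check Q = 6.0620e+05
Then remove 1.19 M of B.
Step 2:
                  G         C         B
  I       2.3494e-05       1.5     1.892
  C       -1.4642e-05 1.4642e-05 2.9283e-05
  E       8.8528e-06       1.5     1.892
  solve Keq expr → x = 1.4642e-05; check Q = 6.0620e+05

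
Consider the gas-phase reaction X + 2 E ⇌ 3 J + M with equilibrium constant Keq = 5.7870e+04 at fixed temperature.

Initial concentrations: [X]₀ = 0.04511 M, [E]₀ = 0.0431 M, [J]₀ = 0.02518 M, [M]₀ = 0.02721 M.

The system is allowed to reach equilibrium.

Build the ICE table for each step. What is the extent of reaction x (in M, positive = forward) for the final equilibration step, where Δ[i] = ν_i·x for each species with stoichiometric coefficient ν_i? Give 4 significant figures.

Q₀ = 0.005184 vs Keq = 5.7870e+04 ⇒ Q<K, forward
Step 1:
                  X         E         J         M
  init      0.04511    0.0431   0.02518   0.02721
  Δ        -0.02147  -0.04294   0.06441   0.02147
  eq        0.02364 1.5996e-04   0.08959   0.04868
  solve Keq expr → x = 0.02147; check Q = 5.7870e+04

x = 0.02147 M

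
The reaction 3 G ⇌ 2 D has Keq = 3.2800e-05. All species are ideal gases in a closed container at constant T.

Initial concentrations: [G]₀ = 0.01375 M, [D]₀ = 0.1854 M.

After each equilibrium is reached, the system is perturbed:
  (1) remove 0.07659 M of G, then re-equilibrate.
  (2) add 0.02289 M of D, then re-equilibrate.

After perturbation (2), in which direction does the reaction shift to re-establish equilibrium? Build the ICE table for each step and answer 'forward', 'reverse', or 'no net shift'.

Q₀ = 1.3222e+04 vs Keq = 3.2800e-05 ⇒ Q>K, reverse
Step 1:
                    G           D
  init        0.01375      0.1854
  Δ            0.2768     -0.1845
  eq           0.2905  8.9674e-04
  solve Keq expr → x = -0.09225; check Q = 3.2800e-05
Then remove 0.07659 M of G.
Step 2:
                    G           D
  init         0.2139  8.9674e-04
  Δ        4.9223e-04 -3.2816e-04
  eq           0.2144  5.6859e-04
  solve Keq expr → x = -1.6408e-04; check Q = 3.2800e-05
Then add 0.02289 M of D.
Step 3:
                    G           D
  init         0.2144     0.02346
  Δ           0.03412    -0.02275
  eq           0.2485  7.0959e-04
  solve Keq expr → x = -0.01137; check Q = 3.2800e-05

Direction: reverse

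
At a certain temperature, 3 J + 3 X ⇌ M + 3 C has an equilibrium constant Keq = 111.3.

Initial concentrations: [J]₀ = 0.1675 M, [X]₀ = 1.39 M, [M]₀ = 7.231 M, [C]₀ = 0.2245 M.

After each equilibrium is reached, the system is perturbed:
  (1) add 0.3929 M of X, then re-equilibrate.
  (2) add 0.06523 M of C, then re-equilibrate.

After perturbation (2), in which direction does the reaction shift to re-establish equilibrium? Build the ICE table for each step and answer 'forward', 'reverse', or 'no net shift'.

Direction: reverse

Q₀ = 6.483 vs Keq = 111.3 ⇒ Q<K, forward
Step 1:
                  J         X         M         C
  init       0.1675      1.39     7.231    0.2245
  Δ        -0.07561  -0.07561    0.0252   0.07561
  eq        0.09189     1.314     7.256    0.3001
  solve Keq expr → x = 0.0252; check Q = 111.3
Then add 0.3929 M of X.
Step 2:
                  J         X         M         C
  init      0.09189     1.707     7.256    0.3001
  Δ        -0.01651  -0.01651  0.005503   0.01651
  eq        0.07539     1.691     7.262    0.3166
  solve Keq expr → x = 0.005503; check Q = 111.3
Then add 0.06523 M of C.
Step 3:
                  J         X         M         C
  init      0.07539     1.691     7.262    0.3818
  Δ         0.01203   0.01203  -0.00401  -0.01203
  eq        0.08741     1.703     7.258    0.3698
  solve Keq expr → x = -0.00401; check Q = 111.3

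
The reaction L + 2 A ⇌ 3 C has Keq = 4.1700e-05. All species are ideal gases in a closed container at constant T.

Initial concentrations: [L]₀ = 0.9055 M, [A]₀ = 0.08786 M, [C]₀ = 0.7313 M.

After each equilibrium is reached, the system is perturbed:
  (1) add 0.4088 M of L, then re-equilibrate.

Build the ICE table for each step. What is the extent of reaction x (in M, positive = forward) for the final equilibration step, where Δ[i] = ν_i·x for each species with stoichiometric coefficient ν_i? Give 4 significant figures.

Q₀ = 55.95 vs Keq = 4.1700e-05 ⇒ Q>K, reverse
Step 1:
                   L          A          C
  init        0.9055    0.08786     0.7313
  Δ           0.2356     0.4711    -0.7067
  eq           1.141      0.559    0.02459
  solve Keq expr → x = -0.2356; check Q = 4.1700e-05
Then add 0.4088 M of L.
Step 2:
                   L          A          C
  init          1.55      0.559    0.02459
  Δ       -8.6049e-04  -0.001721   0.002581
  eq           1.549     0.5573    0.02717
  solve Keq expr → x = 8.6049e-04; check Q = 4.1700e-05

x = 8.6049e-04 M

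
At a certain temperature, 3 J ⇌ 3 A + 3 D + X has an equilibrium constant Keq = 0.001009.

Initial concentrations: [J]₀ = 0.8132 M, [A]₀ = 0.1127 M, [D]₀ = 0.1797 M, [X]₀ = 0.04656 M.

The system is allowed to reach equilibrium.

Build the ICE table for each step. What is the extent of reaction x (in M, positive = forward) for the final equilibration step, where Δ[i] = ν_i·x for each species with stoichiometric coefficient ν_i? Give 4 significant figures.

x = 0.06939 M

Q₀ = 7.1918e-07 vs Keq = 0.001009 ⇒ Q<K, forward
Step 1:
                   J          A          D          X
  init        0.8132     0.1127     0.1797    0.04656
  Δ          -0.2082     0.2082     0.2082    0.06939
  eq           0.605     0.3209     0.3879     0.1159
  solve Keq expr → x = 0.06939; check Q = 0.001009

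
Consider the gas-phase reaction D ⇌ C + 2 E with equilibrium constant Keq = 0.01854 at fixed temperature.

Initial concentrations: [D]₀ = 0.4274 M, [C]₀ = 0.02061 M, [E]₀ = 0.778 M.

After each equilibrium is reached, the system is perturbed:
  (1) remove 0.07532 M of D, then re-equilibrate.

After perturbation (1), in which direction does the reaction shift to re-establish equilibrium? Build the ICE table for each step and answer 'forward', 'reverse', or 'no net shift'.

Q₀ = 0.02919 vs Keq = 0.01854 ⇒ Q>K, reverse
Step 1:
                    D           C           E
  Initial      0.4274     0.02061       0.778
  Change      0.00683    -0.00683    -0.01366
  Equil        0.4342     0.01378      0.7643
  solve Keq expr → x = -0.00683; check Q = 0.01854
Then remove 0.07532 M of D.
Step 2:
                    D           C           E
  Initial      0.3589     0.01378      0.7643
  Change     0.002188   -0.002188   -0.004377
  Equil        0.3611     0.01159        0.76
  solve Keq expr → x = -0.002188; check Q = 0.01854

Direction: reverse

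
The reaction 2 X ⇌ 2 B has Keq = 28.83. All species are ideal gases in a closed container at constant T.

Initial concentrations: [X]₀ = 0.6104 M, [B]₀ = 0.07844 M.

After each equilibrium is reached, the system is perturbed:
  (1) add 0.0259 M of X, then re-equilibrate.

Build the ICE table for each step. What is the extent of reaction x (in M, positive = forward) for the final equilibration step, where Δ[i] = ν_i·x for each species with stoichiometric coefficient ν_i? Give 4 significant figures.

x = 0.01092 M

Q₀ = 0.01651 vs Keq = 28.83 ⇒ Q<K, forward
Step 1:
                  X         B
  init       0.6104   0.07844
  Δ         -0.5023    0.5023
  eq         0.1081    0.5807
  solve Keq expr → x = 0.2511; check Q = 28.83
Then add 0.0259 M of X.
Step 2:
                  X         B
  init        0.134    0.5807
  Δ        -0.02183   0.02183
  eq         0.1122    0.6025
  solve Keq expr → x = 0.01092; check Q = 28.83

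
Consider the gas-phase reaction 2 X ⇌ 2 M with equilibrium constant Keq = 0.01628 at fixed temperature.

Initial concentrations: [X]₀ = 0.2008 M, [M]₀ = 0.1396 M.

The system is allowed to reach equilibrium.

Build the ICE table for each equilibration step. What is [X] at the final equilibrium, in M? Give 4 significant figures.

Q₀ = 0.4833 vs Keq = 0.01628 ⇒ Q>K, reverse
Step 1:
                  X         M
  Initial    0.2008    0.1396
  Change     0.1011   -0.1011
  Equil      0.3019   0.03852
  solve Keq expr → x = -0.05054; check Q = 0.01628

[X]_eq = 0.3019 M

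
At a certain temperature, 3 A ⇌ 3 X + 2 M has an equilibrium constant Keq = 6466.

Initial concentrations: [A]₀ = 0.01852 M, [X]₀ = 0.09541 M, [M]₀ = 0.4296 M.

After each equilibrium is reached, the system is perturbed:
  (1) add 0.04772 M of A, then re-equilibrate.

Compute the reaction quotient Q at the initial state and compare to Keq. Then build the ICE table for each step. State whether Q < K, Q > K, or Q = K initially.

Q₀ = 25.23 vs Keq = 6466 ⇒ Q<K, forward
Step 1:
                  A         X         M
  I         0.01852   0.09541    0.4296
  C        -0.01509   0.01509   0.01006
  E        0.003429    0.1105    0.4397
  solve Keq expr → x = 0.00503; check Q = 6466
Then add 0.04772 M of A.
Step 2:
                  A         X         M
  I         0.05115    0.1105    0.4397
  C        -0.04607   0.04607   0.03071
  E        0.005083    0.1566    0.4704
  solve Keq expr → x = 0.01536; check Q = 6466

Q₀ = 25.23; Q < K (proceeds forward)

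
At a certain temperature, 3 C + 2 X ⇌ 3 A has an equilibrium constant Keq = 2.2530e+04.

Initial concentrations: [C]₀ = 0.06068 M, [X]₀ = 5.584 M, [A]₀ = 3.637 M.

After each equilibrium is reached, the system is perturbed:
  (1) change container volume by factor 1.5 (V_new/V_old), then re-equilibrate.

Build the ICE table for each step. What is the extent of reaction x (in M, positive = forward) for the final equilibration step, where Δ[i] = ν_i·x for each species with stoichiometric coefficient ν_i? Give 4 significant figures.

Q₀ = 6906 vs Keq = 2.2530e+04 ⇒ Q<K, forward
Step 1:
                   C          X          A
  init       0.06068      5.584      3.637
  Δ         -0.01948   -0.01299    0.01948
  eq          0.0412      5.571      3.656
  solve Keq expr → x = 0.006495; check Q = 2.2530e+04
Then change container volume by factor 1.5 (V_new/V_old).
Step 2:
                   C          X          A
  init       0.02746      3.714      2.438
  Δ         0.008365   0.005576  -0.008365
  eq         0.03583       3.72      2.429
  solve Keq expr → x = -0.002788; check Q = 2.2530e+04

x = -0.002788 M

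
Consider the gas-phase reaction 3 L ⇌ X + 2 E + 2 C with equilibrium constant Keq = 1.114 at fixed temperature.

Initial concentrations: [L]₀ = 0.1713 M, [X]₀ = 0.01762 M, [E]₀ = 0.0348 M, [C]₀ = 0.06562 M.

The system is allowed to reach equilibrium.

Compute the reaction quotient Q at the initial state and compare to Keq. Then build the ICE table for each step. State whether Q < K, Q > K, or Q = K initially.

Q₀ = 1.8280e-05 vs Keq = 1.114 ⇒ Q<K, forward
Step 1:
                    L           X           E           C
  init         0.1713     0.01762      0.0348     0.06562
  Δ            -0.142     0.04734     0.09468     0.09468
  eq          0.02929     0.06496      0.1295      0.1603
  solve Keq expr → x = 0.04734; check Q = 1.114

Q₀ = 1.8280e-05; Q < K (proceeds forward)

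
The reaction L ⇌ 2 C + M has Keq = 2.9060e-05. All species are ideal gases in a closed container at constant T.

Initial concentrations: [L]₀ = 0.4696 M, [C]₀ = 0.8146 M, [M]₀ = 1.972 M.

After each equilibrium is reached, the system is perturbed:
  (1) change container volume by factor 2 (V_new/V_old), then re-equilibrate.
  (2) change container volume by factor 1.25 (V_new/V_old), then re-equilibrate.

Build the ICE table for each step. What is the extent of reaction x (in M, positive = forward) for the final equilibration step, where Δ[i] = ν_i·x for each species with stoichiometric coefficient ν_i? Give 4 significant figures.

x = 4.0032e-04 M

Q₀ = 2.787 vs Keq = 2.9060e-05 ⇒ Q>K, reverse
Step 1:
                  L         C         M
  init       0.4696    0.8146     1.972
  Δ          0.4053   -0.8106   -0.4053
  eq         0.8749  0.004028     1.567
  solve Keq expr → x = -0.4053; check Q = 2.9060e-05
Then change container volume by factor 2 (V_new/V_old).
Step 2:
                  L         C         M
  init       0.4374  0.002014    0.7834
  Δ       -0.001003  0.002007  0.001003
  eq         0.4364  0.004021    0.7844
  solve Keq expr → x = 0.001003; check Q = 2.9060e-05
Then change container volume by factor 1.25 (V_new/V_old).
Step 3:
                  L         C         M
  init       0.3492  0.003217    0.6275
  Δ       -4.0032e-04 8.0065e-04 4.0032e-04
  eq         0.3488  0.004018    0.6279
  solve Keq expr → x = 4.0032e-04; check Q = 2.9060e-05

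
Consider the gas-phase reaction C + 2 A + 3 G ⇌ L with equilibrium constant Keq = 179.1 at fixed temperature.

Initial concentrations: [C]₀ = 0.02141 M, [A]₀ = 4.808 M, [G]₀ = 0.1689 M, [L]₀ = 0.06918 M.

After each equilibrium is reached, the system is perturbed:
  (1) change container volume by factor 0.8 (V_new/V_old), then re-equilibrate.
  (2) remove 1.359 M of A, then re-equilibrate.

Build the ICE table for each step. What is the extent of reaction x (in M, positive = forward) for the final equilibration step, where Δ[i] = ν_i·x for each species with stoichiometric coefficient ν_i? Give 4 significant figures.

Q₀ = 29.01 vs Keq = 179.1 ⇒ Q<K, forward
Step 1:
                    C           A           G           L
  Initial     0.02141       4.808      0.1689     0.06918
  Change     -0.01257    -0.02514    -0.03771     0.01257
  Equil      0.008838       4.783      0.1312     0.08175
  solve Keq expr → x = 0.01257; check Q = 179.1
Then change container volume by factor 0.8 (V_new/V_old).
Step 2:
                    C           A           G           L
  Initial     0.01105       5.979       0.164      0.1022
  Change    -0.005707    -0.01141    -0.01712    0.005707
  Equil      0.005341       5.967      0.1469      0.1079
  solve Keq expr → x = 0.005707; check Q = 179.1
Then remove 1.359 M of A.
Step 3:
                    C           A           G           L
  Initial    0.005341       4.608      0.1469      0.1079
  Change     0.002288    0.004575    0.006863   -0.002288
  Equil      0.007629       4.613      0.1537      0.1056
  solve Keq expr → x = -0.002288; check Q = 179.1

x = -0.002288 M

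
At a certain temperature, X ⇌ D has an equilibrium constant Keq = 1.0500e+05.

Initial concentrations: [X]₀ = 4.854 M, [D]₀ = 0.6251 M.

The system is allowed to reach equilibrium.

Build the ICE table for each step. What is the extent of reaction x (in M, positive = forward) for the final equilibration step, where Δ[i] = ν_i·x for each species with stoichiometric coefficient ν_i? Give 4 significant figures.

Q₀ = 0.1288 vs Keq = 1.0500e+05 ⇒ Q<K, forward
Step 1:
                   X          D
  I            4.854     0.6251
  C           -4.854      4.854
  E       5.2181e-05      5.479
  solve Keq expr → x = 4.854; check Q = 1.0500e+05

x = 4.854 M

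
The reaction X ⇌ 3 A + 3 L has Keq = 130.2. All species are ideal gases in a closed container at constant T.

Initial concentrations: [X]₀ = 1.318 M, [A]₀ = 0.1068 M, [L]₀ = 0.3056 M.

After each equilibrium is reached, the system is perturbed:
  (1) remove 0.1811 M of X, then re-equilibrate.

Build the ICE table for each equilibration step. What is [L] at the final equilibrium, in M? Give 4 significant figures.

[L]_eq = 2.127 M

Q₀ = 2.6379e-05 vs Keq = 130.2 ⇒ Q<K, forward
Step 1:
                   X          A          L
  Initial      1.318     0.1068     0.3056
  Change     -0.6361      1.908      1.908
  Equil       0.6819      2.015      2.214
  solve Keq expr → x = 0.6361; check Q = 130.2
Then remove 0.1811 M of X.
Step 2:
                   X          A          L
  Initial     0.5008      2.015      2.214
  Change     0.02897   -0.08692   -0.08692
  Equil       0.5298      1.928      2.127
  solve Keq expr → x = -0.02897; check Q = 130.2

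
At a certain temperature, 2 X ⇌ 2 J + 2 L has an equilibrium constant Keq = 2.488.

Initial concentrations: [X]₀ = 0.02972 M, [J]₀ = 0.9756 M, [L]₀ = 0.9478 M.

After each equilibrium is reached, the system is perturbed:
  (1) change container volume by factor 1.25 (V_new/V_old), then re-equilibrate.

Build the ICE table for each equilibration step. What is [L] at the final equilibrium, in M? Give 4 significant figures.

[L]_eq = 0.5688 M

Q₀ = 968 vs Keq = 2.488 ⇒ Q>K, reverse
Step 1:
                  X         J         L
  Initial   0.02972    0.9756    0.9478
  Change     0.2719   -0.2719   -0.2719
  Equil      0.3016    0.7037    0.6759
  solve Keq expr → x = -0.1359; check Q = 2.488
Then change container volume by factor 1.25 (V_new/V_old).
Step 2:
                  X         J         L
  Initial    0.2413     0.563    0.5408
  Change   -0.02809   0.02809   0.02809
  Equil      0.2132    0.5911    0.5688
  solve Keq expr → x = 0.01405; check Q = 2.488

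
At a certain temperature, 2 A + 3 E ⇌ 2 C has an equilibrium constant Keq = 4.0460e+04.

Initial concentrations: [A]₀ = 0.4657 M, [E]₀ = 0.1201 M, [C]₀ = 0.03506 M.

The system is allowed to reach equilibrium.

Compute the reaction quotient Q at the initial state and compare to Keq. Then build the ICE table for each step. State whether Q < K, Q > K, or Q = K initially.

Q₀ = 3.272 vs Keq = 4.0460e+04 ⇒ Q<K, forward
Step 1:
                  A         E         C
  I          0.4657    0.1201   0.03506
  C        -0.07192   -0.1079   0.07192
  E          0.3938   0.01222     0.107
  solve Keq expr → x = 0.03596; check Q = 4.0460e+04

Q₀ = 3.272; Q < K (proceeds forward)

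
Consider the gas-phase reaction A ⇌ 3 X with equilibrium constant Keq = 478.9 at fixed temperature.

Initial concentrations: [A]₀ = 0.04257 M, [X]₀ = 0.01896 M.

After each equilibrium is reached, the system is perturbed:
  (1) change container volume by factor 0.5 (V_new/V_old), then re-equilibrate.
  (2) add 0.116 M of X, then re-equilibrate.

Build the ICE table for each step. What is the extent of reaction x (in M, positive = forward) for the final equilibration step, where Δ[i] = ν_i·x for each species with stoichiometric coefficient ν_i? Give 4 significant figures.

Q₀ = 1.6011e-04 vs Keq = 478.9 ⇒ Q<K, forward
Step 1:
                  A         X
  Initial   0.04257   0.01896
  Change   -0.04256    0.1277
  Equil   6.5857e-06    0.1467
  solve Keq expr → x = 0.04256; check Q = 478.9
Then change container volume by factor 0.5 (V_new/V_old).
Step 2:
                  A         X
  Initial 1.3171e-05    0.2933
  Change  3.9451e-05 -1.1835e-04
  Equil   5.2622e-05    0.2932
  solve Keq expr → x = -3.9451e-05; check Q = 478.9
Then add 0.116 M of X.
Step 3:
                  A         X
  Initial 5.2622e-05    0.4092
  Change  9.0150e-05 -2.7045e-04
  Equil   1.4277e-04    0.4089
  solve Keq expr → x = -9.0150e-05; check Q = 478.9

x = -9.0150e-05 M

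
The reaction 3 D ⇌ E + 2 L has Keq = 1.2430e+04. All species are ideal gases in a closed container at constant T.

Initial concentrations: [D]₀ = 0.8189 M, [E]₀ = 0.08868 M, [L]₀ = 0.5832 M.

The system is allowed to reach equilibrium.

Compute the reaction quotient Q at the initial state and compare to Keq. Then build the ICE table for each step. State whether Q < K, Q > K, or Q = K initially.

Q₀ = 0.05492 vs Keq = 1.2430e+04 ⇒ Q<K, forward
Step 1:
                    D           E           L
  Initial      0.8189     0.08868      0.5832
  Change      -0.7863      0.2621      0.5242
  Equil       0.03259      0.3508       1.107
  solve Keq expr → x = 0.2621; check Q = 1.2430e+04

Q₀ = 0.05492; Q < K (proceeds forward)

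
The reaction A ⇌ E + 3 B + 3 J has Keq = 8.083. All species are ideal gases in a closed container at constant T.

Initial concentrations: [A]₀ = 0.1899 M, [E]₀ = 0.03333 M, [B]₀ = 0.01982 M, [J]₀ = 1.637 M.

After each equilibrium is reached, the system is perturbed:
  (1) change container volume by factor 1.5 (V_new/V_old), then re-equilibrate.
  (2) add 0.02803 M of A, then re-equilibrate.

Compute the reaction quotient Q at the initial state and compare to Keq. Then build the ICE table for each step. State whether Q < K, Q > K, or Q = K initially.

Q₀ = 5.9947e-06; Q < K (proceeds forward)

Q₀ = 5.9947e-06 vs Keq = 8.083 ⇒ Q<K, forward
Step 1:
                    A           E           B           J
  init         0.1899     0.03333     0.01982       1.637
  Δ           -0.1609      0.1609      0.4826      0.4826
  eq          0.02902      0.1942      0.5024        2.12
  solve Keq expr → x = 0.1609; check Q = 8.083
Then change container volume by factor 1.5 (V_new/V_old).
Step 2:
                    A           E           B           J
  init        0.01935      0.1295       0.335       1.413
  Δ          -0.01618     0.01618     0.04853     0.04853
  eq         0.003173      0.1456      0.3835       1.462
  solve Keq expr → x = 0.01618; check Q = 8.083
Then add 0.02803 M of A.
Step 3:
                    A           E           B           J
  init         0.0312      0.1456      0.3835       1.462
  Δ          -0.02404     0.02404     0.07212     0.07212
  eq         0.007163      0.1697      0.4556       1.534
  solve Keq expr → x = 0.02404; check Q = 8.083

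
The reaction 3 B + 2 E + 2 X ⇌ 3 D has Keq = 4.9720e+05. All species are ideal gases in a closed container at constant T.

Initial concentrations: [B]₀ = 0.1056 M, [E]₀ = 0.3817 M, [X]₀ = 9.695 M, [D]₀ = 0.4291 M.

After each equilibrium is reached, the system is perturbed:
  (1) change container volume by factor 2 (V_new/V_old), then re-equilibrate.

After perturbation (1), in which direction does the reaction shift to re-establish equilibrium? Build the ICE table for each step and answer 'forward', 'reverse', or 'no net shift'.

Direction: reverse

Q₀ = 4.899 vs Keq = 4.9720e+05 ⇒ Q<K, forward
Step 1:
                  B         E         X         D
  I          0.1056    0.3817     9.695    0.4291
  C         -0.1024  -0.06826  -0.06826    0.1024
  E        0.003213    0.3134     9.627    0.5315
  solve Keq expr → x = 0.03413; check Q = 4.9720e+05
Then change container volume by factor 2 (V_new/V_old).
Step 2:
                  B         E         X         D
  I        0.001606    0.1567     4.813    0.2657
  C        0.002378  0.001585  0.001585 -0.002378
  E        0.003984    0.1583     4.815    0.2634
  solve Keq expr → x = -7.9253e-04; check Q = 4.9720e+05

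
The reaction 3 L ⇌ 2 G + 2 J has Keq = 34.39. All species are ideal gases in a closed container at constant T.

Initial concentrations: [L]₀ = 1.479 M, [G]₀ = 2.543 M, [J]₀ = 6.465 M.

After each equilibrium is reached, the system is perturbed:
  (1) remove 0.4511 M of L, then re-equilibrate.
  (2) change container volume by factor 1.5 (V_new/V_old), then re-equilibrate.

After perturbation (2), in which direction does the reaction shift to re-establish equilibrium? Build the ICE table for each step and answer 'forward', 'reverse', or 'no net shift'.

Direction: forward

Q₀ = 83.55 vs Keq = 34.39 ⇒ Q>K, reverse
Step 1:
                    L           G           J
  init          1.479       2.543       6.465
  Δ            0.3436     -0.2291     -0.2291
  eq            1.823       2.314       6.236
  solve Keq expr → x = -0.1145; check Q = 34.39
Then remove 0.4511 M of L.
Step 2:
                    L           G           J
  init          1.371       2.314       6.236
  Δ            0.3052     -0.2034     -0.2034
  eq            1.677        2.11       6.032
  solve Keq expr → x = -0.1017; check Q = 34.39
Then change container volume by factor 1.5 (V_new/V_old).
Step 3:
                    L           G           J
  init          1.118       1.407       4.022
  Δ          -0.09972     0.06648     0.06648
  eq            1.018       1.473       4.088
  solve Keq expr → x = 0.03324; check Q = 34.39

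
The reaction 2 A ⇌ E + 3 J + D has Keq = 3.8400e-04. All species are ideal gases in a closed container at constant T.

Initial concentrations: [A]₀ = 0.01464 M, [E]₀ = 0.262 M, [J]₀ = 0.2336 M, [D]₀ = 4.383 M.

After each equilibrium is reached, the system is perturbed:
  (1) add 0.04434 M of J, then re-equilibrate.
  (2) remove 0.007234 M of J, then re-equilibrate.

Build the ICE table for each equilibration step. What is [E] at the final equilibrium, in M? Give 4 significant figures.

[E]_eq = 0.1801 M

Q₀ = 68.3 vs Keq = 3.8400e-04 ⇒ Q>K, reverse
Step 1:
                  A         E         J         D
  init      0.01464     0.262    0.2336     4.383
  Δ          0.1408   -0.0704   -0.2112   -0.0704
  eq         0.1554    0.1916   0.02239     4.313
  solve Keq expr → x = -0.0704; check Q = 3.8400e-04
Then add 0.04434 M of J.
Step 2:
                  A         E         J         D
  init       0.1554    0.1916   0.06673     4.313
  Δ         0.02742  -0.01371  -0.04113  -0.01371
  eq         0.1829    0.1779   0.02561     4.299
  solve Keq expr → x = -0.01371; check Q = 3.8400e-04
Then remove 0.007234 M of J.
Step 3:
                  A         E         J         D
  init       0.1829    0.1779   0.01837     4.299
  Δ       -0.004471  0.002235  0.006706  0.002235
  eq         0.1784    0.1801   0.02508     4.301
  solve Keq expr → x = 0.002235; check Q = 3.8400e-04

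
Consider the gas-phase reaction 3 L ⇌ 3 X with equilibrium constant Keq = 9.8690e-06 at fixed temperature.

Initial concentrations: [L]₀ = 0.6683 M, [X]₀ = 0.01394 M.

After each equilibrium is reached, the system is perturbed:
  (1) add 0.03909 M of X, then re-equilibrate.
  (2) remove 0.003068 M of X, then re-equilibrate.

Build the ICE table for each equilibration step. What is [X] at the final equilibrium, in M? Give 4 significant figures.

Q₀ = 9.0756e-06 vs Keq = 9.8690e-06 ⇒ Q<K, forward
Step 1:
                  L         X
  Initial    0.6683   0.01394
  Change  -3.8665e-04 3.8665e-04
  Equil      0.6679   0.01433
  solve Keq expr → x = 1.2888e-04; check Q = 9.8690e-06
Then add 0.03909 M of X.
Step 2:
                  L         X
  Initial    0.6679   0.05342
  Change    0.03827  -0.03827
  Equil      0.7062   0.01515
  solve Keq expr → x = -0.01276; check Q = 9.8690e-06
Then remove 0.003068 M of X.
Step 3:
                  L         X
  Initial    0.7062   0.01208
  Change  -0.003004  0.003004
  Equil      0.7032   0.01508
  solve Keq expr → x = 0.001001; check Q = 9.8690e-06

[X]_eq = 0.01508 M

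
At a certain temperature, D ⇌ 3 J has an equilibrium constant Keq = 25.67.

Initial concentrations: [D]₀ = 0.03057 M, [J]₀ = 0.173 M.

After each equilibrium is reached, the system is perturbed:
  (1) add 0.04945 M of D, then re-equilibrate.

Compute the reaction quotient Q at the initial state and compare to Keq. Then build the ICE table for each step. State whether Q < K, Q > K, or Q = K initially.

Q₀ = 0.1694; Q < K (proceeds forward)

Q₀ = 0.1694 vs Keq = 25.67 ⇒ Q<K, forward
Step 1:
                  D         J
  init      0.03057     0.173
  Δ        -0.02986   0.08959
  eq      7.0539e-04    0.2626
  solve Keq expr → x = 0.02986; check Q = 25.67
Then add 0.04945 M of D.
Step 2:
                  D         J
  init      0.05016    0.2626
  Δ        -0.04756    0.1427
  eq       0.002593    0.4053
  solve Keq expr → x = 0.04756; check Q = 25.67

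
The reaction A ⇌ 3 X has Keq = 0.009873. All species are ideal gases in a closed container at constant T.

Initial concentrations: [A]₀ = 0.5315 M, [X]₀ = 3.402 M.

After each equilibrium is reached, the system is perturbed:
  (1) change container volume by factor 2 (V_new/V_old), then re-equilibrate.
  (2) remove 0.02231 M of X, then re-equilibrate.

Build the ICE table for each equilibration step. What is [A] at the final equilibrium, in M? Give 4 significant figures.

[A]_eq = 0.7601 M

Q₀ = 74.08 vs Keq = 0.009873 ⇒ Q>K, reverse
Step 1:
                   A          X
  I           0.5315      3.402
  C            1.051     -3.152
  E            1.582       0.25
  solve Keq expr → x = -1.051; check Q = 0.009873
Then change container volume by factor 2 (V_new/V_old).
Step 2:
                   A          X
  I           0.7911      0.125
  C          -0.0238    0.07141
  E           0.7673     0.1964
  solve Keq expr → x = 0.0238; check Q = 0.009873
Then remove 0.02231 M of X.
Step 3:
                   A          X
  I           0.7673     0.1741
  C         -0.00723    0.02169
  E           0.7601     0.1958
  solve Keq expr → x = 0.00723; check Q = 0.009873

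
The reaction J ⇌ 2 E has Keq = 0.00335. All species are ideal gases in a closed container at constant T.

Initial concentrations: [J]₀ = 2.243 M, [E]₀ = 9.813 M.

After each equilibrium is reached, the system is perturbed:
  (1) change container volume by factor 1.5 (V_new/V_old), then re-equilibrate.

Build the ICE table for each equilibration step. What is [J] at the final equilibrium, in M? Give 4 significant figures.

[J]_eq = 4.704 M

Q₀ = 42.93 vs Keq = 0.00335 ⇒ Q>K, reverse
Step 1:
                    J           E
  Initial       2.243       9.813
  Change         4.83      -9.659
  Equil         7.073      0.1539
  solve Keq expr → x = -4.83; check Q = 0.00335
Then change container volume by factor 1.5 (V_new/V_old).
Step 2:
                    J           E
  Initial       4.715      0.1026
  Change     -0.01145     0.02291
  Equil         4.704      0.1255
  solve Keq expr → x = 0.01145; check Q = 0.00335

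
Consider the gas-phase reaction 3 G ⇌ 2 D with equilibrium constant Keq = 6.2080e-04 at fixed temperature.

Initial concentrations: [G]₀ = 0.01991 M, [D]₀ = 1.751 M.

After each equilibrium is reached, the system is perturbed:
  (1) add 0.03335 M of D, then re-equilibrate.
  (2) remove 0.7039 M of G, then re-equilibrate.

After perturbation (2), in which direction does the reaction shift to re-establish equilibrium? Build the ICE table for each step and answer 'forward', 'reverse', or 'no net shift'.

Direction: reverse

Q₀ = 3.8847e+05 vs Keq = 6.2080e-04 ⇒ Q>K, reverse
Step 1:
                    G           D
  I           0.01991       1.751
  C             2.479      -1.653
  E             2.499     0.09842
  solve Keq expr → x = -0.8263; check Q = 6.2080e-04
Then add 0.03335 M of D.
Step 2:
                    G           D
  I             2.499      0.1318
  C           0.04594    -0.03062
  E             2.545      0.1011
  solve Keq expr → x = -0.01531; check Q = 6.2080e-04
Then remove 0.7039 M of G.
Step 3:
                    G           D
  I             1.841      0.1011
  C           0.05422    -0.03614
  E             1.895       0.065
  solve Keq expr → x = -0.01807; check Q = 6.2080e-04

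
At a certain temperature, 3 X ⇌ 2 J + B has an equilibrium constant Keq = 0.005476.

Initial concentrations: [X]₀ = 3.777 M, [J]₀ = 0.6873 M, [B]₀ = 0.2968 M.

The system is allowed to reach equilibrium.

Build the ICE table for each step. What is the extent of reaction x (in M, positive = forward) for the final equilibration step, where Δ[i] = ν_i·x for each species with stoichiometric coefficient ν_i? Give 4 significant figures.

x = 0.069 M

Q₀ = 0.002602 vs Keq = 0.005476 ⇒ Q<K, forward
Step 1:
                   X          J          B
  Initial      3.777     0.6873     0.2968
  Change      -0.207      0.138      0.069
  Equil         3.57     0.8253     0.3658
  solve Keq expr → x = 0.069; check Q = 0.005476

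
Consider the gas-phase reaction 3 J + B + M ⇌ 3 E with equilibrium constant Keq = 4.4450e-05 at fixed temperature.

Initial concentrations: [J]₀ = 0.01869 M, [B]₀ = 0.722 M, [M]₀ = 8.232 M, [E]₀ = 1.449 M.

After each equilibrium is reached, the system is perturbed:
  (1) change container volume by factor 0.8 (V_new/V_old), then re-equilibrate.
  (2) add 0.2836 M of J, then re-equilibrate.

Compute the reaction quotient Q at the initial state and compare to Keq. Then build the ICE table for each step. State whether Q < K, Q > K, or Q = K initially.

Q₀ = 7.8403e+04 vs Keq = 4.4450e-05 ⇒ Q>K, reverse
Step 1:
                    J           B           M           E
  Initial     0.01869       0.722       8.232       1.449
  Change        1.344      0.4481      0.4481      -1.344
  Equil         1.363        1.17        8.68      0.1046
  solve Keq expr → x = -0.4481; check Q = 4.4450e-05
Then change container volume by factor 0.8 (V_new/V_old).
Step 2:
                    J           B           M           E
  Initial       1.704       1.463       10.85      0.1307
  Change     -0.01903   -0.006342   -0.006342     0.01903
  Equil         1.685       1.456       10.84      0.1497
  solve Keq expr → x = 0.006342; check Q = 4.4450e-05
Then add 0.2836 M of J.
Step 3:
                    J           B           M           E
  Initial       1.968       1.456       10.84      0.1497
  Change     -0.02283   -0.007611   -0.007611     0.02283
  Equil         1.946       1.449       10.84      0.1726
  solve Keq expr → x = 0.007611; check Q = 4.4450e-05

Q₀ = 7.8403e+04; Q > K (proceeds reverse)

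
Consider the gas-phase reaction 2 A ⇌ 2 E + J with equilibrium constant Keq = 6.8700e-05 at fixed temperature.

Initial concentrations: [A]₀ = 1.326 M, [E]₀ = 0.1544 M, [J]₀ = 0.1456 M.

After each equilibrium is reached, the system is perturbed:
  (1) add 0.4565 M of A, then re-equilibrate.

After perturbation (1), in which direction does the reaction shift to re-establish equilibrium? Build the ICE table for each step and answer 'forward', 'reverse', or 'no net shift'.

Direction: forward

Q₀ = 0.001974 vs Keq = 6.8700e-05 ⇒ Q>K, reverse
Step 1:
                    A           E           J
  I             1.326      0.1544      0.1456
  C            0.1143     -0.1143    -0.05713
  E              1.44     0.04014     0.08847
  solve Keq expr → x = -0.05713; check Q = 6.8700e-05
Then add 0.4565 M of A.
Step 2:
                    A           E           J
  I             1.897     0.04014     0.08847
  C          -0.01087     0.01087    0.005437
  E             1.886     0.05101      0.0939
  solve Keq expr → x = 0.005437; check Q = 6.8700e-05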